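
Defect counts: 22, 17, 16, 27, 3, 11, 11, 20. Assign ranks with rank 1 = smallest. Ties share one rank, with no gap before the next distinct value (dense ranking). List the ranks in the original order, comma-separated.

6, 4, 3, 7, 1, 2, 2, 5

Sorted (ascending): 3, 11, 11, 16, 17, 20, 22, 27
The 2 values of 11 share dense rank 2.
Remaining distinct values take the next consecutive integers.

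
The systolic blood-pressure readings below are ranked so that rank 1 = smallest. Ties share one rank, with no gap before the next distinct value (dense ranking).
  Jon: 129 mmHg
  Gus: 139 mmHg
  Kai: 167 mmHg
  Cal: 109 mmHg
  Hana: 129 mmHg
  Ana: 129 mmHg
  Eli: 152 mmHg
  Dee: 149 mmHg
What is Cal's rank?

1

Sorted (ascending): 109, 129, 129, 129, 139, 149, 152, 167
The 3 values of 129 share dense rank 2.
Remaining distinct values take the next consecutive integers.
Cal has value 109 mmHg → rank 1.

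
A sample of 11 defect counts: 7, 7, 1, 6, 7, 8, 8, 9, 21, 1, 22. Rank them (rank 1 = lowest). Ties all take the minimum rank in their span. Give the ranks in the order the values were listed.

4, 4, 1, 3, 4, 7, 7, 9, 10, 1, 11

Sorted (ascending): 1, 1, 6, 7, 7, 7, 8, 8, 9, 21, 22
The 2 values of 1 occupy positions 1–2 → each gets rank 1.
The 3 values of 7 occupy positions 4–6 → each gets rank 4.
The 2 values of 8 occupy positions 7–8 → each gets rank 7.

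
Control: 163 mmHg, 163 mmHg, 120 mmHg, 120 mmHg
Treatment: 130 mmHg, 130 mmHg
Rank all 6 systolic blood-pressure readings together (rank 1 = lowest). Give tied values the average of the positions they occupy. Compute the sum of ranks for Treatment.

7

Sorted (ascending): 120, 120, 130, 130, 163, 163
The 2 values of 120 occupy positions 1–2 → average rank (1+2)/2 = 1.5.
The 2 values of 130 occupy positions 3–4 → average rank (3+4)/2 = 3.5.
The 2 values of 163 occupy positions 5–6 → average rank (5+6)/2 = 5.5.
Treatment values → pooled ranks: 130→3.5, 130→3.5
Rank sum = 3.5 + 3.5 = 7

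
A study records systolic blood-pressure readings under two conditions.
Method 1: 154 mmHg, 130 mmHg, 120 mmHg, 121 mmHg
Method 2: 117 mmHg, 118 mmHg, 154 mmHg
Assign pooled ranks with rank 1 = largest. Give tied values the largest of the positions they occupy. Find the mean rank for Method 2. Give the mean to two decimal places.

Sorted (descending): 154, 154, 130, 121, 120, 118, 117
The 2 values of 154 occupy positions 1–2 → each gets rank 2.
Method 2 values → pooled ranks: 117→7, 118→6, 154→2
Mean rank = (7 + 6 + 2) / 3 = 5.00

5.00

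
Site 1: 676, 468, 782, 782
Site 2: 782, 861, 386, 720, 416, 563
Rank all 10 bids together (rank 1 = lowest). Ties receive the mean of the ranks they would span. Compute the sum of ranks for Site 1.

24

Sorted (ascending): 386, 416, 468, 563, 676, 720, 782, 782, 782, 861
The 3 values of 782 occupy positions 7–9 → average rank 8.
Site 1 values → pooled ranks: 676→5, 468→3, 782→8, 782→8
Rank sum = 5 + 3 + 8 + 8 = 24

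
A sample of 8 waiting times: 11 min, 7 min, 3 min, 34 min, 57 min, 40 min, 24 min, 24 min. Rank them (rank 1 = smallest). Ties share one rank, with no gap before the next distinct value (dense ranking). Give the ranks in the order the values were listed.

Sorted (ascending): 3, 7, 11, 24, 24, 34, 40, 57
The 2 values of 24 share dense rank 4.
Remaining distinct values take the next consecutive integers.

3, 2, 1, 5, 7, 6, 4, 4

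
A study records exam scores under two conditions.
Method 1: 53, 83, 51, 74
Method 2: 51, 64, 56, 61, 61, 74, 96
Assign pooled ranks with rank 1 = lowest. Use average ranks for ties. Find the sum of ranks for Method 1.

Sorted (ascending): 51, 51, 53, 56, 61, 61, 64, 74, 74, 83, 96
The 2 values of 51 occupy positions 1–2 → average rank (1+2)/2 = 1.5.
The 2 values of 61 occupy positions 5–6 → average rank (5+6)/2 = 5.5.
The 2 values of 74 occupy positions 8–9 → average rank (8+9)/2 = 8.5.
Method 1 values → pooled ranks: 53→3, 83→10, 51→1.5, 74→8.5
Rank sum = 3 + 10 + 1.5 + 8.5 = 23

23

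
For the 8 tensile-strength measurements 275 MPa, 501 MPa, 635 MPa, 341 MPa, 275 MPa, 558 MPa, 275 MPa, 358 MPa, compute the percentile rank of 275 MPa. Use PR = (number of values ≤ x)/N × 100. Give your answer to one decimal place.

37.5

N = 8.
Strictly below 275: 0. Equal to 275: 3.
PR = 3/8 × 100 = 37.5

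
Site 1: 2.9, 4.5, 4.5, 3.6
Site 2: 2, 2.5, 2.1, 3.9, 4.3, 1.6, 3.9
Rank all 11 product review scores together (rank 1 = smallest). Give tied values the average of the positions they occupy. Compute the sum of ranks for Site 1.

Sorted (ascending): 1.6, 2, 2.1, 2.5, 2.9, 3.6, 3.9, 3.9, 4.3, 4.5, 4.5
The 2 values of 3.9 occupy positions 7–8 → average rank (7+8)/2 = 7.5.
The 2 values of 4.5 occupy positions 10–11 → average rank (10+11)/2 = 10.5.
Site 1 values → pooled ranks: 2.9→5, 4.5→10.5, 4.5→10.5, 3.6→6
Rank sum = 5 + 10.5 + 10.5 + 6 = 32

32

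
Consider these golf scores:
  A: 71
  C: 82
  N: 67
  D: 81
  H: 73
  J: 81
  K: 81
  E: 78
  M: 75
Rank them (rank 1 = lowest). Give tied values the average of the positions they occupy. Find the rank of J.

Sorted (ascending): 67, 71, 73, 75, 78, 81, 81, 81, 82
The 3 values of 81 occupy positions 6–8 → average rank 7.
J has value 81 → rank 7.

7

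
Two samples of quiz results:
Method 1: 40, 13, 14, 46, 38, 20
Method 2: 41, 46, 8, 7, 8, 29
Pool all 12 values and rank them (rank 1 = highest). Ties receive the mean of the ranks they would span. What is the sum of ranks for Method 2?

Sorted (descending): 46, 46, 41, 40, 38, 29, 20, 14, 13, 8, 8, 7
The 2 values of 46 occupy positions 1–2 → average rank (1+2)/2 = 1.5.
The 2 values of 8 occupy positions 10–11 → average rank (10+11)/2 = 10.5.
Method 2 values → pooled ranks: 41→3, 46→1.5, 8→10.5, 7→12, 8→10.5, 29→6
Rank sum = 3 + 1.5 + 10.5 + 12 + 10.5 + 6 = 43.5

43.5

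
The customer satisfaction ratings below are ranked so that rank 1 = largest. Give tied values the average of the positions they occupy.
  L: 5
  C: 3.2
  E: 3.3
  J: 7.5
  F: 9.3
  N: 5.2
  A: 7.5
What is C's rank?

7

Sorted (descending): 9.3, 7.5, 7.5, 5.2, 5, 3.3, 3.2
The 2 values of 7.5 occupy positions 2–3 → average rank (2+3)/2 = 2.5.
C has value 3.2 → rank 7.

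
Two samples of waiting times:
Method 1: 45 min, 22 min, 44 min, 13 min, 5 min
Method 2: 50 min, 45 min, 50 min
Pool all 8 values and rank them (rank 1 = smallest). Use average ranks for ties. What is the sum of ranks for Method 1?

15.5

Sorted (ascending): 5, 13, 22, 44, 45, 45, 50, 50
The 2 values of 45 occupy positions 5–6 → average rank (5+6)/2 = 5.5.
The 2 values of 50 occupy positions 7–8 → average rank (7+8)/2 = 7.5.
Method 1 values → pooled ranks: 45→5.5, 22→3, 44→4, 13→2, 5→1
Rank sum = 5.5 + 3 + 4 + 2 + 1 = 15.5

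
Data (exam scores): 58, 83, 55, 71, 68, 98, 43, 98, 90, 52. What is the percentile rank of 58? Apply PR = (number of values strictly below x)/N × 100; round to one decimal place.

30.0

N = 10.
Strictly below 58: 3. Equal to 58: 1.
PR = 3/10 × 100 = 30.0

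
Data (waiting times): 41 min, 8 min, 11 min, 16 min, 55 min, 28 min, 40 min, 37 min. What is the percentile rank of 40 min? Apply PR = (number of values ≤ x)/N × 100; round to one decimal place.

N = 8.
Strictly below 40: 5. Equal to 40: 1.
PR = 6/8 × 100 = 75.0

75.0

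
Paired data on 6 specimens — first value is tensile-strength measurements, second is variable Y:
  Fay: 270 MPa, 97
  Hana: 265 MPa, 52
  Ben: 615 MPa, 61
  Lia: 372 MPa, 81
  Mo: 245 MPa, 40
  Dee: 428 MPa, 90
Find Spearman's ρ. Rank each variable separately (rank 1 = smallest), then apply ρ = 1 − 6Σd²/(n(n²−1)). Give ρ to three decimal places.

Ranks of variable 1: 3, 2, 6, 4, 1, 5
Ranks of variable 2: 6, 2, 3, 4, 1, 5
d = r₁ − r₂: -3, 0, 3, 0, 0, 0
d²: 9, 0, 9, 0, 0, 0; Σd² = 18
ρ = 1 − 6·18/(6·35) = 1 − 108/210 = 0.486

0.486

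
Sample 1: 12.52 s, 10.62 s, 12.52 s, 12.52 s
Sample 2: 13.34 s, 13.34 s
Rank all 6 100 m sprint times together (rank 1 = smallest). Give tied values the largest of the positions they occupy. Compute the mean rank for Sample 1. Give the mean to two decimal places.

3.25

Sorted (ascending): 10.62, 12.52, 12.52, 12.52, 13.34, 13.34
The 3 values of 12.52 occupy positions 2–4 → each gets rank 4.
The 2 values of 13.34 occupy positions 5–6 → each gets rank 6.
Sample 1 values → pooled ranks: 12.52→4, 10.62→1, 12.52→4, 12.52→4
Mean rank = (4 + 1 + 4 + 4) / 4 = 3.25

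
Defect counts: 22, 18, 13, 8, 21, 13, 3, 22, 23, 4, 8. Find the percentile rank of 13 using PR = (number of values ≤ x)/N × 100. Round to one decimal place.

N = 11.
Strictly below 13: 4. Equal to 13: 2.
PR = 6/11 × 100 = 54.5

54.5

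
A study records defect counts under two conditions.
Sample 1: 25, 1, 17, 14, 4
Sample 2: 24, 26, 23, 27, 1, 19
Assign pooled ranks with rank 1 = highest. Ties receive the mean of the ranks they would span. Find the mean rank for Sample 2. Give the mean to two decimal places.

Sorted (descending): 27, 26, 25, 24, 23, 19, 17, 14, 4, 1, 1
The 2 values of 1 occupy positions 10–11 → average rank (10+11)/2 = 10.5.
Sample 2 values → pooled ranks: 24→4, 26→2, 23→5, 27→1, 1→10.5, 19→6
Mean rank = (4 + 2 + 5 + 1 + 10.5 + 6) / 6 = 4.75

4.75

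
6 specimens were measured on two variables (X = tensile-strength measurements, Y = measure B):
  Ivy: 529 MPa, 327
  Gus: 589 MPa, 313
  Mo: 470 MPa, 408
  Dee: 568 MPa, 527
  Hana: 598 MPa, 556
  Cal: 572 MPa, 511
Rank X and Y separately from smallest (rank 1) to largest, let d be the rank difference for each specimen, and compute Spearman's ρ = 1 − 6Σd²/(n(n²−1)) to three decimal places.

Ranks of variable 1: 2, 5, 1, 3, 6, 4
Ranks of variable 2: 2, 1, 3, 5, 6, 4
d = r₁ − r₂: 0, 4, -2, -2, 0, 0
d²: 0, 16, 4, 4, 0, 0; Σd² = 24
ρ = 1 − 6·24/(6·35) = 1 − 144/210 = 0.314

0.314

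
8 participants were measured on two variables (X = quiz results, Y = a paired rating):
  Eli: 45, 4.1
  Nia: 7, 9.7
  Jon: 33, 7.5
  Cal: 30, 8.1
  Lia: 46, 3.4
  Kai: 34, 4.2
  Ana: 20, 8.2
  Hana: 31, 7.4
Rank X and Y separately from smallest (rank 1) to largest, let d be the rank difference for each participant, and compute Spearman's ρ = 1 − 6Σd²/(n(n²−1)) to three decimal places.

-0.976

Ranks of variable 1: 7, 1, 5, 3, 8, 6, 2, 4
Ranks of variable 2: 2, 8, 5, 6, 1, 3, 7, 4
d = r₁ − r₂: 5, -7, 0, -3, 7, 3, -5, 0
d²: 25, 49, 0, 9, 49, 9, 25, 0; Σd² = 166
ρ = 1 − 6·166/(8·63) = 1 − 996/504 = -0.976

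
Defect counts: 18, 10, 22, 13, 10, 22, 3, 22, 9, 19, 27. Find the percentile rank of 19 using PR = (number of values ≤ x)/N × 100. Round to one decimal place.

N = 11.
Strictly below 19: 6. Equal to 19: 1.
PR = 7/11 × 100 = 63.6

63.6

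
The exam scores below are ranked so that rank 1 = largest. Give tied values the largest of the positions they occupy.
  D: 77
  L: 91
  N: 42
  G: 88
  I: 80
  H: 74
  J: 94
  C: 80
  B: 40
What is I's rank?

5

Sorted (descending): 94, 91, 88, 80, 80, 77, 74, 42, 40
The 2 values of 80 occupy positions 4–5 → each gets rank 5.
I has value 80 → rank 5.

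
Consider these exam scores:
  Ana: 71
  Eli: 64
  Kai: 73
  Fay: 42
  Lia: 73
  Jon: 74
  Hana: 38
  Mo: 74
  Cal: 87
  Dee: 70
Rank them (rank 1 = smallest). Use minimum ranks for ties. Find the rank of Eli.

Sorted (ascending): 38, 42, 64, 70, 71, 73, 73, 74, 74, 87
The 2 values of 73 occupy positions 6–7 → each gets rank 6.
The 2 values of 74 occupy positions 8–9 → each gets rank 8.
Eli has value 64 → rank 3.

3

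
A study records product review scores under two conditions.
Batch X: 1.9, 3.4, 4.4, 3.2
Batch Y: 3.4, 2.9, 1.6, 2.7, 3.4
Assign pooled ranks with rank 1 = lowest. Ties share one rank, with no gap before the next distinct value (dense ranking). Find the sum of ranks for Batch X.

20

Sorted (ascending): 1.6, 1.9, 2.7, 2.9, 3.2, 3.4, 3.4, 3.4, 4.4
The 3 values of 3.4 share dense rank 6.
Remaining distinct values take the next consecutive integers.
Batch X values → pooled ranks: 1.9→2, 3.4→6, 4.4→7, 3.2→5
Rank sum = 2 + 6 + 7 + 5 = 20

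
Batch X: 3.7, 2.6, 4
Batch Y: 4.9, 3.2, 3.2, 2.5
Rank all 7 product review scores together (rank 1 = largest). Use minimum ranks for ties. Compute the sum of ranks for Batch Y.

Sorted (descending): 4.9, 4, 3.7, 3.2, 3.2, 2.6, 2.5
The 2 values of 3.2 occupy positions 4–5 → each gets rank 4.
Batch Y values → pooled ranks: 4.9→1, 3.2→4, 3.2→4, 2.5→7
Rank sum = 1 + 4 + 4 + 7 = 16

16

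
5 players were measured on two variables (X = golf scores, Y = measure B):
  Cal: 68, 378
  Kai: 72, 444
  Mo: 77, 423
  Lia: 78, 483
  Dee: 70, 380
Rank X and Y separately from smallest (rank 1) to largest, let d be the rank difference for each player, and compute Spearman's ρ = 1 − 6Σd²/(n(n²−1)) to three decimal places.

0.900

Ranks of variable 1: 1, 3, 4, 5, 2
Ranks of variable 2: 1, 4, 3, 5, 2
d = r₁ − r₂: 0, -1, 1, 0, 0
d²: 0, 1, 1, 0, 0; Σd² = 2
ρ = 1 − 6·2/(5·24) = 1 − 12/120 = 0.900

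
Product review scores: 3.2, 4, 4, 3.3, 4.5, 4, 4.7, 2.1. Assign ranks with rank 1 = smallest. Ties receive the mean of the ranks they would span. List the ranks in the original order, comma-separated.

2, 5, 5, 3, 7, 5, 8, 1

Sorted (ascending): 2.1, 3.2, 3.3, 4, 4, 4, 4.5, 4.7
The 3 values of 4 occupy positions 4–6 → average rank 5.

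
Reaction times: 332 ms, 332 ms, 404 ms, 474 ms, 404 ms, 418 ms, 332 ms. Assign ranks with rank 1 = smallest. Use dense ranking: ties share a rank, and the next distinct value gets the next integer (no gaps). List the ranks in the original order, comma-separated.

Sorted (ascending): 332, 332, 332, 404, 404, 418, 474
The 3 values of 332 share dense rank 1.
The 2 values of 404 share dense rank 2.
Remaining distinct values take the next consecutive integers.

1, 1, 2, 4, 2, 3, 1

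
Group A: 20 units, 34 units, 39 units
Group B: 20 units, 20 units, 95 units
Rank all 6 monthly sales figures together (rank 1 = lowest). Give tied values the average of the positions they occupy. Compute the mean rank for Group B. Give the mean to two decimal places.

3.33

Sorted (ascending): 20, 20, 20, 34, 39, 95
The 3 values of 20 occupy positions 1–3 → average rank 2.
Group B values → pooled ranks: 20→2, 20→2, 95→6
Mean rank = (2 + 2 + 6) / 3 = 3.33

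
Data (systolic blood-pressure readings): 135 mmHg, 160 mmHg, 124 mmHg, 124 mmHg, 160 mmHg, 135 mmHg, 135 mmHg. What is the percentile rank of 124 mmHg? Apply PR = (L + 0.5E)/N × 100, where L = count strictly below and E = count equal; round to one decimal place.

14.3

N = 7.
Strictly below 124: 0. Equal to 124: 2.
PR = (0 + 0.5·2)/7 × 100 = 14.3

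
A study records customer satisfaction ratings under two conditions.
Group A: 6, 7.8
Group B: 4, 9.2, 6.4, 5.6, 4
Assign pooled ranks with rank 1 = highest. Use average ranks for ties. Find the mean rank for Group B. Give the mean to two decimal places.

4.40

Sorted (descending): 9.2, 7.8, 6.4, 6, 5.6, 4, 4
The 2 values of 4 occupy positions 6–7 → average rank (6+7)/2 = 6.5.
Group B values → pooled ranks: 4→6.5, 9.2→1, 6.4→3, 5.6→5, 4→6.5
Mean rank = (6.5 + 1 + 3 + 5 + 6.5) / 5 = 4.40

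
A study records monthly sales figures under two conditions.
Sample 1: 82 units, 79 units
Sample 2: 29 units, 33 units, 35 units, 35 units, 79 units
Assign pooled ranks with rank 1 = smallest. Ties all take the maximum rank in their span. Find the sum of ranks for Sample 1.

13

Sorted (ascending): 29, 33, 35, 35, 79, 79, 82
The 2 values of 35 occupy positions 3–4 → each gets rank 4.
The 2 values of 79 occupy positions 5–6 → each gets rank 6.
Sample 1 values → pooled ranks: 82→7, 79→6
Rank sum = 7 + 6 = 13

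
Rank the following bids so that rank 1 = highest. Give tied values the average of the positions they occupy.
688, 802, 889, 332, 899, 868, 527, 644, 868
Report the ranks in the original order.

6, 5, 2, 9, 1, 3.5, 8, 7, 3.5

Sorted (descending): 899, 889, 868, 868, 802, 688, 644, 527, 332
The 2 values of 868 occupy positions 3–4 → average rank (3+4)/2 = 3.5.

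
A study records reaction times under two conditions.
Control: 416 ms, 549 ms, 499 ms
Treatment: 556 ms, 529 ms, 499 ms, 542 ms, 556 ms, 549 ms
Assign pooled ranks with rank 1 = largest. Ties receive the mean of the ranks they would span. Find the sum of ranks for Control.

Sorted (descending): 556, 556, 549, 549, 542, 529, 499, 499, 416
The 2 values of 556 occupy positions 1–2 → average rank (1+2)/2 = 1.5.
The 2 values of 549 occupy positions 3–4 → average rank (3+4)/2 = 3.5.
The 2 values of 499 occupy positions 7–8 → average rank (7+8)/2 = 7.5.
Control values → pooled ranks: 416→9, 549→3.5, 499→7.5
Rank sum = 9 + 3.5 + 7.5 = 20

20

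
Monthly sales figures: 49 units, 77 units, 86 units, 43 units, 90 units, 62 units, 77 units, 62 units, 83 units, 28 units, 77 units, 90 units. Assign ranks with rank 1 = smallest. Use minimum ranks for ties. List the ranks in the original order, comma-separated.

Sorted (ascending): 28, 43, 49, 62, 62, 77, 77, 77, 83, 86, 90, 90
The 2 values of 62 occupy positions 4–5 → each gets rank 4.
The 3 values of 77 occupy positions 6–8 → each gets rank 6.
The 2 values of 90 occupy positions 11–12 → each gets rank 11.

3, 6, 10, 2, 11, 4, 6, 4, 9, 1, 6, 11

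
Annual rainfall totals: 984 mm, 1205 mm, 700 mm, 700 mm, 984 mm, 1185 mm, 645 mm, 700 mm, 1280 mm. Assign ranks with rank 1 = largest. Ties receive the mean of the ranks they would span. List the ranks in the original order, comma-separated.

Sorted (descending): 1280, 1205, 1185, 984, 984, 700, 700, 700, 645
The 2 values of 984 occupy positions 4–5 → average rank (4+5)/2 = 4.5.
The 3 values of 700 occupy positions 6–8 → average rank 7.

4.5, 2, 7, 7, 4.5, 3, 9, 7, 1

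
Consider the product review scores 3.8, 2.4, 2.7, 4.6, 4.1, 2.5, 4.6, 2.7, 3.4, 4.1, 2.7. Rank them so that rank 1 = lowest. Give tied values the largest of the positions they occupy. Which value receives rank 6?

3.4

Sorted (ascending): 2.4, 2.5, 2.7, 2.7, 2.7, 3.4, 3.8, 4.1, 4.1, 4.6, 4.6
The 3 values of 2.7 occupy positions 3–5 → each gets rank 5.
The 2 values of 4.1 occupy positions 8–9 → each gets rank 9.
The 2 values of 4.6 occupy positions 10–11 → each gets rank 11.
Rank 6 → value 3.4.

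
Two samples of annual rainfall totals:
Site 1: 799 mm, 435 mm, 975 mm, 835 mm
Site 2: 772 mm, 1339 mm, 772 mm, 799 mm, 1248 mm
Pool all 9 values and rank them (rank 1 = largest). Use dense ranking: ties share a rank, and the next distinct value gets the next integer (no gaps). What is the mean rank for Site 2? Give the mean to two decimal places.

Sorted (descending): 1339, 1248, 975, 835, 799, 799, 772, 772, 435
The 2 values of 799 share dense rank 5.
The 2 values of 772 share dense rank 6.
Remaining distinct values take the next consecutive integers.
Site 2 values → pooled ranks: 772→6, 1339→1, 772→6, 799→5, 1248→2
Mean rank = (6 + 1 + 6 + 5 + 2) / 5 = 4.00

4.00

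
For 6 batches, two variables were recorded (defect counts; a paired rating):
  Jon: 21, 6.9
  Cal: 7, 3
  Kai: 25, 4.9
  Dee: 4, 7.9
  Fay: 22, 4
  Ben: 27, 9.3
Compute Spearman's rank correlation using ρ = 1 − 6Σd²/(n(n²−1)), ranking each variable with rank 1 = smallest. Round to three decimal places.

0.257

Ranks of variable 1: 3, 2, 5, 1, 4, 6
Ranks of variable 2: 4, 1, 3, 5, 2, 6
d = r₁ − r₂: -1, 1, 2, -4, 2, 0
d²: 1, 1, 4, 16, 4, 0; Σd² = 26
ρ = 1 − 6·26/(6·35) = 1 − 156/210 = 0.257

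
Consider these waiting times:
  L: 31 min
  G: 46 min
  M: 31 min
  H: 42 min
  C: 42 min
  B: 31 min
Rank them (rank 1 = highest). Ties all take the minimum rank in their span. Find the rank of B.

4

Sorted (descending): 46, 42, 42, 31, 31, 31
The 2 values of 42 occupy positions 2–3 → each gets rank 2.
The 3 values of 31 occupy positions 4–6 → each gets rank 4.
B has value 31 min → rank 4.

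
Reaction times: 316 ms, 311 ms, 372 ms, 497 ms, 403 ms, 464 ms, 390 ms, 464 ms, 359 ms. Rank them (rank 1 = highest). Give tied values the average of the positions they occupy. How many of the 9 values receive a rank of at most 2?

Sorted (descending): 497, 464, 464, 403, 390, 372, 359, 316, 311
The 2 values of 464 occupy positions 2–3 → average rank (2+3)/2 = 2.5.
Ranks ≤ 2: {1} → 1 value.

1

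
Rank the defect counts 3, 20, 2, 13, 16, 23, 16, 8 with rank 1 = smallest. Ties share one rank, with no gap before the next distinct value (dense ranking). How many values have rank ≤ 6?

7

Sorted (ascending): 2, 3, 8, 13, 16, 16, 20, 23
The 2 values of 16 share dense rank 5.
Remaining distinct values take the next consecutive integers.
Ranks ≤ 6: {1, 2, 3, 4, 5, 5, 6} → 7 values.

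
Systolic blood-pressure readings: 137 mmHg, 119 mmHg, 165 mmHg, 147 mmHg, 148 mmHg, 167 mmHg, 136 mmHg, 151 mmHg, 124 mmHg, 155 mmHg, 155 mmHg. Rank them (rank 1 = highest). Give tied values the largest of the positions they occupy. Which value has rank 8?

Sorted (descending): 167, 165, 155, 155, 151, 148, 147, 137, 136, 124, 119
The 2 values of 155 occupy positions 3–4 → each gets rank 4.
Rank 8 → value 137.

137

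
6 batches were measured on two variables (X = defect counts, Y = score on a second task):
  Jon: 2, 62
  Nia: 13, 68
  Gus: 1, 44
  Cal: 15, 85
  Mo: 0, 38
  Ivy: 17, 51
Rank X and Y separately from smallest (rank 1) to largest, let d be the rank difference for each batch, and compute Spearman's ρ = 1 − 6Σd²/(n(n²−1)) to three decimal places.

Ranks of variable 1: 3, 4, 2, 5, 1, 6
Ranks of variable 2: 4, 5, 2, 6, 1, 3
d = r₁ − r₂: -1, -1, 0, -1, 0, 3
d²: 1, 1, 0, 1, 0, 9; Σd² = 12
ρ = 1 − 6·12/(6·35) = 1 − 72/210 = 0.657

0.657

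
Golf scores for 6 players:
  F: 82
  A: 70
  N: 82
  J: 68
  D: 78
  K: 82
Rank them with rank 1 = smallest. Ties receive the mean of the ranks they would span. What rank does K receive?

5

Sorted (ascending): 68, 70, 78, 82, 82, 82
The 3 values of 82 occupy positions 4–6 → average rank 5.
K has value 82 → rank 5.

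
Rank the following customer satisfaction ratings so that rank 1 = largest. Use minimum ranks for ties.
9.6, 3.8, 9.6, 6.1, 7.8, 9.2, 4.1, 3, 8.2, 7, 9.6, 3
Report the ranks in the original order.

Sorted (descending): 9.6, 9.6, 9.6, 9.2, 8.2, 7.8, 7, 6.1, 4.1, 3.8, 3, 3
The 3 values of 9.6 occupy positions 1–3 → each gets rank 1.
The 2 values of 3 occupy positions 11–12 → each gets rank 11.

1, 10, 1, 8, 6, 4, 9, 11, 5, 7, 1, 11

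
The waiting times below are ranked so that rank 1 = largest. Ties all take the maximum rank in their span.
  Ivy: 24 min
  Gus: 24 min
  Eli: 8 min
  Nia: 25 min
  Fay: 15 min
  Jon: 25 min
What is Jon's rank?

Sorted (descending): 25, 25, 24, 24, 15, 8
The 2 values of 25 occupy positions 1–2 → each gets rank 2.
The 2 values of 24 occupy positions 3–4 → each gets rank 4.
Jon has value 25 min → rank 2.

2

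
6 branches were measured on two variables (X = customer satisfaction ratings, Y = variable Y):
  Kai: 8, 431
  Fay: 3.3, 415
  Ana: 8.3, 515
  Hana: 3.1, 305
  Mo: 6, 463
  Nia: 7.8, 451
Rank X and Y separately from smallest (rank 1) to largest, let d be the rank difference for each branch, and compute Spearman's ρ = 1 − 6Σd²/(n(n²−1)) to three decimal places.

Ranks of variable 1: 5, 2, 6, 1, 3, 4
Ranks of variable 2: 3, 2, 6, 1, 5, 4
d = r₁ − r₂: 2, 0, 0, 0, -2, 0
d²: 4, 0, 0, 0, 4, 0; Σd² = 8
ρ = 1 − 6·8/(6·35) = 1 − 48/210 = 0.771

0.771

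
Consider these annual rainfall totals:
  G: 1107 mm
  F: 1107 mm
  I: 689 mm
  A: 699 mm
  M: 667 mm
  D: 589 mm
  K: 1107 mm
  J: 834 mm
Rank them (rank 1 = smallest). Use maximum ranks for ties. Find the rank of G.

8

Sorted (ascending): 589, 667, 689, 699, 834, 1107, 1107, 1107
The 3 values of 1107 occupy positions 6–8 → each gets rank 8.
G has value 1107 mm → rank 8.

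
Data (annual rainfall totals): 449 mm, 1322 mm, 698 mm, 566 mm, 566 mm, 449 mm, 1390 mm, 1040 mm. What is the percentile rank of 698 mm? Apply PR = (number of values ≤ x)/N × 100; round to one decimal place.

N = 8.
Strictly below 698: 4. Equal to 698: 1.
PR = 5/8 × 100 = 62.5

62.5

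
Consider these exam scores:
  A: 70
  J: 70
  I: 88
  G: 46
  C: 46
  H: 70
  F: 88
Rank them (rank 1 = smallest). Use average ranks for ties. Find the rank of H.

Sorted (ascending): 46, 46, 70, 70, 70, 88, 88
The 2 values of 46 occupy positions 1–2 → average rank (1+2)/2 = 1.5.
The 3 values of 70 occupy positions 3–5 → average rank 4.
The 2 values of 88 occupy positions 6–7 → average rank (6+7)/2 = 6.5.
H has value 70 → rank 4.

4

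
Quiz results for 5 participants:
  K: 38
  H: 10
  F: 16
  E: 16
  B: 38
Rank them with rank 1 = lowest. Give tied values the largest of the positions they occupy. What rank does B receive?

5

Sorted (ascending): 10, 16, 16, 38, 38
The 2 values of 16 occupy positions 2–3 → each gets rank 3.
The 2 values of 38 occupy positions 4–5 → each gets rank 5.
B has value 38 → rank 5.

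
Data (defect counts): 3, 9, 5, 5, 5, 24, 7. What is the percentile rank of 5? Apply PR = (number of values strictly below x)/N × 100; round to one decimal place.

14.3

N = 7.
Strictly below 5: 1. Equal to 5: 3.
PR = 1/7 × 100 = 14.3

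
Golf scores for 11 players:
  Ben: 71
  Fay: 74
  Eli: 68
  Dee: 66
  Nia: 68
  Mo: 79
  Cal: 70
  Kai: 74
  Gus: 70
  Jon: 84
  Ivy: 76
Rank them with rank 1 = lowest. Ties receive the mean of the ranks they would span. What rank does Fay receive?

7.5

Sorted (ascending): 66, 68, 68, 70, 70, 71, 74, 74, 76, 79, 84
The 2 values of 68 occupy positions 2–3 → average rank (2+3)/2 = 2.5.
The 2 values of 70 occupy positions 4–5 → average rank (4+5)/2 = 4.5.
The 2 values of 74 occupy positions 7–8 → average rank (7+8)/2 = 7.5.
Fay has value 74 → rank 7.5.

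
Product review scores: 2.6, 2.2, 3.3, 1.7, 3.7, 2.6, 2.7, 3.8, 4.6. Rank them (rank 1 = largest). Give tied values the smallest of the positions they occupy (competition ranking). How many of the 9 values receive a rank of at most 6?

Sorted (descending): 4.6, 3.8, 3.7, 3.3, 2.7, 2.6, 2.6, 2.2, 1.7
The 2 values of 2.6 occupy positions 6–7 → each gets rank 6.
Ranks ≤ 6: {1, 2, 3, 4, 5, 6, 6} → 7 values.

7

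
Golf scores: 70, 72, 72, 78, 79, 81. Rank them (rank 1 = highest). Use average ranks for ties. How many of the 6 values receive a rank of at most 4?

3

Sorted (descending): 81, 79, 78, 72, 72, 70
The 2 values of 72 occupy positions 4–5 → average rank (4+5)/2 = 4.5.
Ranks ≤ 4: {1, 2, 3} → 3 values.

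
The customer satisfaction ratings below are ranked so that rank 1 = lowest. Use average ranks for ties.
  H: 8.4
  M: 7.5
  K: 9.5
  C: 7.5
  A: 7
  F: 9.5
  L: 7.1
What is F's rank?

6.5

Sorted (ascending): 7, 7.1, 7.5, 7.5, 8.4, 9.5, 9.5
The 2 values of 7.5 occupy positions 3–4 → average rank (3+4)/2 = 3.5.
The 2 values of 9.5 occupy positions 6–7 → average rank (6+7)/2 = 6.5.
F has value 9.5 → rank 6.5.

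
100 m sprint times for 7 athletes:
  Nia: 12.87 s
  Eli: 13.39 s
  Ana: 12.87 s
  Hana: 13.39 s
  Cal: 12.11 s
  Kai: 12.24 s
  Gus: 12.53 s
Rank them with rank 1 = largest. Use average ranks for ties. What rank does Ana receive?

Sorted (descending): 13.39, 13.39, 12.87, 12.87, 12.53, 12.24, 12.11
The 2 values of 13.39 occupy positions 1–2 → average rank (1+2)/2 = 1.5.
The 2 values of 12.87 occupy positions 3–4 → average rank (3+4)/2 = 3.5.
Ana has value 12.87 s → rank 3.5.

3.5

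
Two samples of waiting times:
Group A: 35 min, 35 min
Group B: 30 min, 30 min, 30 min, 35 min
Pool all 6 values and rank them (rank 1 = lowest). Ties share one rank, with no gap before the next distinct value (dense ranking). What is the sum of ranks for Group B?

Sorted (ascending): 30, 30, 30, 35, 35, 35
The 3 values of 30 share dense rank 1.
The 3 values of 35 share dense rank 2.
Group B values → pooled ranks: 30→1, 30→1, 30→1, 35→2
Rank sum = 1 + 1 + 1 + 2 = 5

5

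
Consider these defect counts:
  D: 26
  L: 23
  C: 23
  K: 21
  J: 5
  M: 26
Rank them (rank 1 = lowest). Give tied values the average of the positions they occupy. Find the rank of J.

Sorted (ascending): 5, 21, 23, 23, 26, 26
The 2 values of 23 occupy positions 3–4 → average rank (3+4)/2 = 3.5.
The 2 values of 26 occupy positions 5–6 → average rank (5+6)/2 = 5.5.
J has value 5 → rank 1.

1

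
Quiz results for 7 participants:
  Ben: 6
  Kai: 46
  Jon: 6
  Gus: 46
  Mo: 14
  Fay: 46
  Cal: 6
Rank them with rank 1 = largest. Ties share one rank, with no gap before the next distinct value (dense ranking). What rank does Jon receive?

Sorted (descending): 46, 46, 46, 14, 6, 6, 6
The 3 values of 46 share dense rank 1.
The 3 values of 6 share dense rank 3.
Remaining distinct values take the next consecutive integers.
Jon has value 6 → rank 3.

3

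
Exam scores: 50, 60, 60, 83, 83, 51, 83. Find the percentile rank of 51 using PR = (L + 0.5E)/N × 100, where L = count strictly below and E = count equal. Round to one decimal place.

21.4

N = 7.
Strictly below 51: 1. Equal to 51: 1.
PR = (1 + 0.5·1)/7 × 100 = 21.4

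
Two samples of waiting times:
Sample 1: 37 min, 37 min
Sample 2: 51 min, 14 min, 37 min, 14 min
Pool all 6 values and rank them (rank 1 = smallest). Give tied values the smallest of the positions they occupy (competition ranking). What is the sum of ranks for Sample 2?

11

Sorted (ascending): 14, 14, 37, 37, 37, 51
The 2 values of 14 occupy positions 1–2 → each gets rank 1.
The 3 values of 37 occupy positions 3–5 → each gets rank 3.
Sample 2 values → pooled ranks: 51→6, 14→1, 37→3, 14→1
Rank sum = 6 + 1 + 3 + 1 = 11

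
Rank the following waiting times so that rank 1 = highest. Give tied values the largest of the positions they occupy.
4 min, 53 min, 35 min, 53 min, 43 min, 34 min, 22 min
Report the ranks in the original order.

Sorted (descending): 53, 53, 43, 35, 34, 22, 4
The 2 values of 53 occupy positions 1–2 → each gets rank 2.

7, 2, 4, 2, 3, 5, 6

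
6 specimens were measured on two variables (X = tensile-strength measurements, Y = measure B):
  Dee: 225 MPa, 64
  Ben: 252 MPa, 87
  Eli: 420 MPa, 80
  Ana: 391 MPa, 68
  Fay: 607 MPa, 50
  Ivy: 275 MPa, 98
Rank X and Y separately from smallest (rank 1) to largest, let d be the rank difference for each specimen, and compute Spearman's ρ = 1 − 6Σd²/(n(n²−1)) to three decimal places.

-0.314

Ranks of variable 1: 1, 2, 5, 4, 6, 3
Ranks of variable 2: 2, 5, 4, 3, 1, 6
d = r₁ − r₂: -1, -3, 1, 1, 5, -3
d²: 1, 9, 1, 1, 25, 9; Σd² = 46
ρ = 1 − 6·46/(6·35) = 1 − 276/210 = -0.314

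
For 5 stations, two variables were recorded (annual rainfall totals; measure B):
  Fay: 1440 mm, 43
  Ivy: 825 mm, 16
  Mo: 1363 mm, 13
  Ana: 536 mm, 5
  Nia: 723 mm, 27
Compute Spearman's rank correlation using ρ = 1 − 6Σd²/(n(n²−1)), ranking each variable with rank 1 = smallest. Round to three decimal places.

0.600

Ranks of variable 1: 5, 3, 4, 1, 2
Ranks of variable 2: 5, 3, 2, 1, 4
d = r₁ − r₂: 0, 0, 2, 0, -2
d²: 0, 0, 4, 0, 4; Σd² = 8
ρ = 1 − 6·8/(5·24) = 1 − 48/120 = 0.600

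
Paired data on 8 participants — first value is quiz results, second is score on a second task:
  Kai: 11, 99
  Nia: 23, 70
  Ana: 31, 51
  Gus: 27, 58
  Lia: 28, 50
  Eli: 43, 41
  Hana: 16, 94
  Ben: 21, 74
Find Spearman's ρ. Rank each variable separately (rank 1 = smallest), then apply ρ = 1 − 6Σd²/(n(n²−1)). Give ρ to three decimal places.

-0.976

Ranks of variable 1: 1, 4, 7, 5, 6, 8, 2, 3
Ranks of variable 2: 8, 5, 3, 4, 2, 1, 7, 6
d = r₁ − r₂: -7, -1, 4, 1, 4, 7, -5, -3
d²: 49, 1, 16, 1, 16, 49, 25, 9; Σd² = 166
ρ = 1 − 6·166/(8·63) = 1 − 996/504 = -0.976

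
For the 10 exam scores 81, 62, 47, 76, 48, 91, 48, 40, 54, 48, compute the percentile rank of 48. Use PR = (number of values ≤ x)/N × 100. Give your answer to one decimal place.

N = 10.
Strictly below 48: 2. Equal to 48: 3.
PR = 5/10 × 100 = 50.0

50.0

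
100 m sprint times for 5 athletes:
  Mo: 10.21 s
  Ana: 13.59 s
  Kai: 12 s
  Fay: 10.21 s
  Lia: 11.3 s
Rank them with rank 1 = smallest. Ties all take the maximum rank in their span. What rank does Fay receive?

Sorted (ascending): 10.21, 10.21, 11.3, 12, 13.59
The 2 values of 10.21 occupy positions 1–2 → each gets rank 2.
Fay has value 10.21 s → rank 2.

2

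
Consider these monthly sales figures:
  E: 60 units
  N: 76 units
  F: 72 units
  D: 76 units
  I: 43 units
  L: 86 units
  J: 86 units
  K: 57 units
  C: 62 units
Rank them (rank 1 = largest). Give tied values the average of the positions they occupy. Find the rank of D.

3.5

Sorted (descending): 86, 86, 76, 76, 72, 62, 60, 57, 43
The 2 values of 86 occupy positions 1–2 → average rank (1+2)/2 = 1.5.
The 2 values of 76 occupy positions 3–4 → average rank (3+4)/2 = 3.5.
D has value 76 units → rank 3.5.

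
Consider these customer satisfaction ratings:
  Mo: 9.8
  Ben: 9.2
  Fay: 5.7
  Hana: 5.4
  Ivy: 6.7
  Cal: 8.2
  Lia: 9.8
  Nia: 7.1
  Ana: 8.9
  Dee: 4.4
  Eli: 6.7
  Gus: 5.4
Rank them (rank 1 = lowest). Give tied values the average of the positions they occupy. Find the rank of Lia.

11.5

Sorted (ascending): 4.4, 5.4, 5.4, 5.7, 6.7, 6.7, 7.1, 8.2, 8.9, 9.2, 9.8, 9.8
The 2 values of 5.4 occupy positions 2–3 → average rank (2+3)/2 = 2.5.
The 2 values of 6.7 occupy positions 5–6 → average rank (5+6)/2 = 5.5.
The 2 values of 9.8 occupy positions 11–12 → average rank (11+12)/2 = 11.5.
Lia has value 9.8 → rank 11.5.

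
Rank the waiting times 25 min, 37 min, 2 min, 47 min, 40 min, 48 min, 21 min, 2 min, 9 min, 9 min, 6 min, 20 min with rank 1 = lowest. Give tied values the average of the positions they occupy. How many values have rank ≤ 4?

Sorted (ascending): 2, 2, 6, 9, 9, 20, 21, 25, 37, 40, 47, 48
The 2 values of 2 occupy positions 1–2 → average rank (1+2)/2 = 1.5.
The 2 values of 9 occupy positions 4–5 → average rank (4+5)/2 = 4.5.
Ranks ≤ 4: {1.5, 1.5, 3} → 3 values.

3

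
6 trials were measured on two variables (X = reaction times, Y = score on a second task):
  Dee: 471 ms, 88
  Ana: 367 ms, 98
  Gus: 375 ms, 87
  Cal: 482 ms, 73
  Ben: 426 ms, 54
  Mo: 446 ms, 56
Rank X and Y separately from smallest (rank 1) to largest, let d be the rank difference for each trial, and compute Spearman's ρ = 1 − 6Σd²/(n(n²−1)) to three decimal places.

Ranks of variable 1: 5, 1, 2, 6, 3, 4
Ranks of variable 2: 5, 6, 4, 3, 1, 2
d = r₁ − r₂: 0, -5, -2, 3, 2, 2
d²: 0, 25, 4, 9, 4, 4; Σd² = 46
ρ = 1 − 6·46/(6·35) = 1 − 276/210 = -0.314

-0.314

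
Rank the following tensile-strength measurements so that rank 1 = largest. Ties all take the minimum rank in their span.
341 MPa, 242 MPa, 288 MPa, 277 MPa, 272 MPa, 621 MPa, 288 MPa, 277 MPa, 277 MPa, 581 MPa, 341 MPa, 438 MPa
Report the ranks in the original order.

Sorted (descending): 621, 581, 438, 341, 341, 288, 288, 277, 277, 277, 272, 242
The 2 values of 341 occupy positions 4–5 → each gets rank 4.
The 2 values of 288 occupy positions 6–7 → each gets rank 6.
The 3 values of 277 occupy positions 8–10 → each gets rank 8.

4, 12, 6, 8, 11, 1, 6, 8, 8, 2, 4, 3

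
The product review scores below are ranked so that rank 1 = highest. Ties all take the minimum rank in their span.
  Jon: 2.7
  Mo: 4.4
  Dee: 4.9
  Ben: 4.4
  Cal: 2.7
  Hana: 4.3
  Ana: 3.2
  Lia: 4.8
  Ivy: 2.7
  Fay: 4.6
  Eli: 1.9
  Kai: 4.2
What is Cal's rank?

Sorted (descending): 4.9, 4.8, 4.6, 4.4, 4.4, 4.3, 4.2, 3.2, 2.7, 2.7, 2.7, 1.9
The 2 values of 4.4 occupy positions 4–5 → each gets rank 4.
The 3 values of 2.7 occupy positions 9–11 → each gets rank 9.
Cal has value 2.7 → rank 9.

9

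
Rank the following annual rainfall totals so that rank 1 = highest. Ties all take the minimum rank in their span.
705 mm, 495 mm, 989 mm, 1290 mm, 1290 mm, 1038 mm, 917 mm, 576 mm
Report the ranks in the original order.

6, 8, 4, 1, 1, 3, 5, 7

Sorted (descending): 1290, 1290, 1038, 989, 917, 705, 576, 495
The 2 values of 1290 occupy positions 1–2 → each gets rank 1.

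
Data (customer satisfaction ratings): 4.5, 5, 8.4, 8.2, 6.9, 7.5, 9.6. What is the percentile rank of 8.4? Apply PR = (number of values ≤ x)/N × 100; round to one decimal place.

N = 7.
Strictly below 8.4: 5. Equal to 8.4: 1.
PR = 6/7 × 100 = 85.7

85.7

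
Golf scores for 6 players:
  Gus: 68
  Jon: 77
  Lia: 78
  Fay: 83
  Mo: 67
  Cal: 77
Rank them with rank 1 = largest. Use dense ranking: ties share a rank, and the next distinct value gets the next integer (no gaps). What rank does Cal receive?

3

Sorted (descending): 83, 78, 77, 77, 68, 67
The 2 values of 77 share dense rank 3.
Remaining distinct values take the next consecutive integers.
Cal has value 77 → rank 3.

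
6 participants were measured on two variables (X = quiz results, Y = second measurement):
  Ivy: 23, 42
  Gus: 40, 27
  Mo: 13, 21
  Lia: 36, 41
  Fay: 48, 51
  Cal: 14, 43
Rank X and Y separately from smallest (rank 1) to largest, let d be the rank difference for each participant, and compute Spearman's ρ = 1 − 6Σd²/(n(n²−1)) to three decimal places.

Ranks of variable 1: 3, 5, 1, 4, 6, 2
Ranks of variable 2: 4, 2, 1, 3, 6, 5
d = r₁ − r₂: -1, 3, 0, 1, 0, -3
d²: 1, 9, 0, 1, 0, 9; Σd² = 20
ρ = 1 − 6·20/(6·35) = 1 − 120/210 = 0.429

0.429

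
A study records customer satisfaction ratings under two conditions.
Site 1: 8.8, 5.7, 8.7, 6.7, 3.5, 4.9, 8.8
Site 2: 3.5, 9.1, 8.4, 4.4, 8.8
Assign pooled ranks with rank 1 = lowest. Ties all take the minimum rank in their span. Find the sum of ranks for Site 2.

Sorted (ascending): 3.5, 3.5, 4.4, 4.9, 5.7, 6.7, 8.4, 8.7, 8.8, 8.8, 8.8, 9.1
The 2 values of 3.5 occupy positions 1–2 → each gets rank 1.
The 3 values of 8.8 occupy positions 9–11 → each gets rank 9.
Site 2 values → pooled ranks: 3.5→1, 9.1→12, 8.4→7, 4.4→3, 8.8→9
Rank sum = 1 + 12 + 7 + 3 + 9 = 32

32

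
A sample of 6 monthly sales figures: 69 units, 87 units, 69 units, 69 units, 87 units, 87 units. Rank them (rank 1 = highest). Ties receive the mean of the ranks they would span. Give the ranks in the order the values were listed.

Sorted (descending): 87, 87, 87, 69, 69, 69
The 3 values of 87 occupy positions 1–3 → average rank 2.
The 3 values of 69 occupy positions 4–6 → average rank 5.

5, 2, 5, 5, 2, 2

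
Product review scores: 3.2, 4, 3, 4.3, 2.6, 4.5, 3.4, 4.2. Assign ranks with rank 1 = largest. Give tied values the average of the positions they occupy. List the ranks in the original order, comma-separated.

6, 4, 7, 2, 8, 1, 5, 3

Sorted (descending): 4.5, 4.3, 4.2, 4, 3.4, 3.2, 3, 2.6
No ties — each value takes its position as its rank.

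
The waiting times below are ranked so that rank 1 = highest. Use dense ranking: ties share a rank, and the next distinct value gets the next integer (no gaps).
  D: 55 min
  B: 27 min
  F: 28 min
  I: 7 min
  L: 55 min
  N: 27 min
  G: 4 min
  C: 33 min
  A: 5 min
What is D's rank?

Sorted (descending): 55, 55, 33, 28, 27, 27, 7, 5, 4
The 2 values of 55 share dense rank 1.
The 2 values of 27 share dense rank 4.
Remaining distinct values take the next consecutive integers.
D has value 55 min → rank 1.

1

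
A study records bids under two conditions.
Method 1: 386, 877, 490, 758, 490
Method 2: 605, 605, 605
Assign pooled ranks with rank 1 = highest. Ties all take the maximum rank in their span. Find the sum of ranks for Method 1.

Sorted (descending): 877, 758, 605, 605, 605, 490, 490, 386
The 3 values of 605 occupy positions 3–5 → each gets rank 5.
The 2 values of 490 occupy positions 6–7 → each gets rank 7.
Method 1 values → pooled ranks: 386→8, 877→1, 490→7, 758→2, 490→7
Rank sum = 8 + 1 + 7 + 2 + 7 = 25

25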